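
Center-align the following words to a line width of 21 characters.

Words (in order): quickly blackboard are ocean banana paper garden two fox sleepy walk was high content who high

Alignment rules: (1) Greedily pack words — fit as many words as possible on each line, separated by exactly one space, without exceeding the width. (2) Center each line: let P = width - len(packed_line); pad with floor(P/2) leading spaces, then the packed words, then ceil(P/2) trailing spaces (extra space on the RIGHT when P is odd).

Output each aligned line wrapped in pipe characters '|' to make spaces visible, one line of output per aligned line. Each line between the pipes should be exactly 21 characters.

Answer: | quickly blackboard  |
|  are ocean banana   |
|paper garden two fox |
|sleepy walk was high |
|  content who high   |

Derivation:
Line 1: ['quickly', 'blackboard'] (min_width=18, slack=3)
Line 2: ['are', 'ocean', 'banana'] (min_width=16, slack=5)
Line 3: ['paper', 'garden', 'two', 'fox'] (min_width=20, slack=1)
Line 4: ['sleepy', 'walk', 'was', 'high'] (min_width=20, slack=1)
Line 5: ['content', 'who', 'high'] (min_width=16, slack=5)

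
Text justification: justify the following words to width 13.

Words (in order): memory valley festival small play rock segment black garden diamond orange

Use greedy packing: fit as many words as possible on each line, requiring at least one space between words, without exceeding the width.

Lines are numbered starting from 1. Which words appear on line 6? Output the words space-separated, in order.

Line 1: ['memory', 'valley'] (min_width=13, slack=0)
Line 2: ['festival'] (min_width=8, slack=5)
Line 3: ['small', 'play'] (min_width=10, slack=3)
Line 4: ['rock', 'segment'] (min_width=12, slack=1)
Line 5: ['black', 'garden'] (min_width=12, slack=1)
Line 6: ['diamond'] (min_width=7, slack=6)
Line 7: ['orange'] (min_width=6, slack=7)

Answer: diamond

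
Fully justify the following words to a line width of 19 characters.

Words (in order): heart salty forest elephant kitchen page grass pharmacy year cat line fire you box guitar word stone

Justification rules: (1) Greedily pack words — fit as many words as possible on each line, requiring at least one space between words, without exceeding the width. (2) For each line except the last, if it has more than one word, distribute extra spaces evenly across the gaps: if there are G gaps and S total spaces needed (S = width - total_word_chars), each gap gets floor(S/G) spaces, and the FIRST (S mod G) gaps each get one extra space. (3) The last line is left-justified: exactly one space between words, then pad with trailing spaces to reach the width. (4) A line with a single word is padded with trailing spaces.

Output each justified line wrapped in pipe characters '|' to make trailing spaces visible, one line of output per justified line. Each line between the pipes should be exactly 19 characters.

Answer: |heart  salty forest|
|elephant    kitchen|
|page grass pharmacy|
|year  cat line fire|
|you box guitar word|
|stone              |

Derivation:
Line 1: ['heart', 'salty', 'forest'] (min_width=18, slack=1)
Line 2: ['elephant', 'kitchen'] (min_width=16, slack=3)
Line 3: ['page', 'grass', 'pharmacy'] (min_width=19, slack=0)
Line 4: ['year', 'cat', 'line', 'fire'] (min_width=18, slack=1)
Line 5: ['you', 'box', 'guitar', 'word'] (min_width=19, slack=0)
Line 6: ['stone'] (min_width=5, slack=14)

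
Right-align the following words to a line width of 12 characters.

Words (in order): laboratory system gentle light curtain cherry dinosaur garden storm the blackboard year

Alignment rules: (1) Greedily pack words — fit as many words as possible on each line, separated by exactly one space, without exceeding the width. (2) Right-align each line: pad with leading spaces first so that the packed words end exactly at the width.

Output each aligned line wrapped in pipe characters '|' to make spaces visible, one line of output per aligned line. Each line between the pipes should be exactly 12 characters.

Line 1: ['laboratory'] (min_width=10, slack=2)
Line 2: ['system'] (min_width=6, slack=6)
Line 3: ['gentle', 'light'] (min_width=12, slack=0)
Line 4: ['curtain'] (min_width=7, slack=5)
Line 5: ['cherry'] (min_width=6, slack=6)
Line 6: ['dinosaur'] (min_width=8, slack=4)
Line 7: ['garden', 'storm'] (min_width=12, slack=0)
Line 8: ['the'] (min_width=3, slack=9)
Line 9: ['blackboard'] (min_width=10, slack=2)
Line 10: ['year'] (min_width=4, slack=8)

Answer: |  laboratory|
|      system|
|gentle light|
|     curtain|
|      cherry|
|    dinosaur|
|garden storm|
|         the|
|  blackboard|
|        year|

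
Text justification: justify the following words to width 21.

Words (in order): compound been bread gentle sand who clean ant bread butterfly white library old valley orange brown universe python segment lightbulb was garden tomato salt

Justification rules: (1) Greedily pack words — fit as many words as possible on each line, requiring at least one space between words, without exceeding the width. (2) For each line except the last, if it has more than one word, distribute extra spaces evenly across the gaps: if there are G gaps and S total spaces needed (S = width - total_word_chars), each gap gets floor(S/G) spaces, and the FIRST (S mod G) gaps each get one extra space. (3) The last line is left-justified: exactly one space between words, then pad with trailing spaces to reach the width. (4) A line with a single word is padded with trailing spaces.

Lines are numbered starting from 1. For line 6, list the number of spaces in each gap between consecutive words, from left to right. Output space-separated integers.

Answer: 7

Derivation:
Line 1: ['compound', 'been', 'bread'] (min_width=19, slack=2)
Line 2: ['gentle', 'sand', 'who', 'clean'] (min_width=21, slack=0)
Line 3: ['ant', 'bread', 'butterfly'] (min_width=19, slack=2)
Line 4: ['white', 'library', 'old'] (min_width=17, slack=4)
Line 5: ['valley', 'orange', 'brown'] (min_width=19, slack=2)
Line 6: ['universe', 'python'] (min_width=15, slack=6)
Line 7: ['segment', 'lightbulb', 'was'] (min_width=21, slack=0)
Line 8: ['garden', 'tomato', 'salt'] (min_width=18, slack=3)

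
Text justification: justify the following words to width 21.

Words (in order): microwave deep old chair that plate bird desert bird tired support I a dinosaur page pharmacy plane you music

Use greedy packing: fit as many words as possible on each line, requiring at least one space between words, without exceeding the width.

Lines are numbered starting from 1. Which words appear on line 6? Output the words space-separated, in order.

Answer: you music

Derivation:
Line 1: ['microwave', 'deep', 'old'] (min_width=18, slack=3)
Line 2: ['chair', 'that', 'plate', 'bird'] (min_width=21, slack=0)
Line 3: ['desert', 'bird', 'tired'] (min_width=17, slack=4)
Line 4: ['support', 'I', 'a', 'dinosaur'] (min_width=20, slack=1)
Line 5: ['page', 'pharmacy', 'plane'] (min_width=19, slack=2)
Line 6: ['you', 'music'] (min_width=9, slack=12)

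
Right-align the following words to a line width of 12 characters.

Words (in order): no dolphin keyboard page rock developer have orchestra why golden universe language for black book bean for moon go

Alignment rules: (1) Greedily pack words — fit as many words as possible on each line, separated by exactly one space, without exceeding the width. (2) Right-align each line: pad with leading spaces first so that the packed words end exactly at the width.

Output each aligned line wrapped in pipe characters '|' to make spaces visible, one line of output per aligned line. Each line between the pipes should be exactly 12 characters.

Line 1: ['no', 'dolphin'] (min_width=10, slack=2)
Line 2: ['keyboard'] (min_width=8, slack=4)
Line 3: ['page', 'rock'] (min_width=9, slack=3)
Line 4: ['developer'] (min_width=9, slack=3)
Line 5: ['have'] (min_width=4, slack=8)
Line 6: ['orchestra'] (min_width=9, slack=3)
Line 7: ['why', 'golden'] (min_width=10, slack=2)
Line 8: ['universe'] (min_width=8, slack=4)
Line 9: ['language', 'for'] (min_width=12, slack=0)
Line 10: ['black', 'book'] (min_width=10, slack=2)
Line 11: ['bean', 'for'] (min_width=8, slack=4)
Line 12: ['moon', 'go'] (min_width=7, slack=5)

Answer: |  no dolphin|
|    keyboard|
|   page rock|
|   developer|
|        have|
|   orchestra|
|  why golden|
|    universe|
|language for|
|  black book|
|    bean for|
|     moon go|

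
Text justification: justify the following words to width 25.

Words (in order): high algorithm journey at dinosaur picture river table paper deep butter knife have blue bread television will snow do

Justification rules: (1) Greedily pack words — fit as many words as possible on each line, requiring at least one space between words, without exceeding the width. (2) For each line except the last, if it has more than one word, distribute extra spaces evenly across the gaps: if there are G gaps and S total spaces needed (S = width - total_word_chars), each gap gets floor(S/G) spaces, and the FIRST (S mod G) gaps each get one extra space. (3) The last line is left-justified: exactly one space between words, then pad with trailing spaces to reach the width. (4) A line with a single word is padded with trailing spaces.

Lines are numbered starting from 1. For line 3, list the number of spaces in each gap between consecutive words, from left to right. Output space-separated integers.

Line 1: ['high', 'algorithm', 'journey', 'at'] (min_width=25, slack=0)
Line 2: ['dinosaur', 'picture', 'river'] (min_width=22, slack=3)
Line 3: ['table', 'paper', 'deep', 'butter'] (min_width=23, slack=2)
Line 4: ['knife', 'have', 'blue', 'bread'] (min_width=21, slack=4)
Line 5: ['television', 'will', 'snow', 'do'] (min_width=23, slack=2)

Answer: 2 2 1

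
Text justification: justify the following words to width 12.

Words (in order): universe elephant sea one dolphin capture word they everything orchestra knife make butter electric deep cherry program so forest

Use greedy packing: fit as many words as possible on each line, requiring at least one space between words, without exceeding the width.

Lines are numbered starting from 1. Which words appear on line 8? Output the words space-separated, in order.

Answer: knife make

Derivation:
Line 1: ['universe'] (min_width=8, slack=4)
Line 2: ['elephant', 'sea'] (min_width=12, slack=0)
Line 3: ['one', 'dolphin'] (min_width=11, slack=1)
Line 4: ['capture', 'word'] (min_width=12, slack=0)
Line 5: ['they'] (min_width=4, slack=8)
Line 6: ['everything'] (min_width=10, slack=2)
Line 7: ['orchestra'] (min_width=9, slack=3)
Line 8: ['knife', 'make'] (min_width=10, slack=2)
Line 9: ['butter'] (min_width=6, slack=6)
Line 10: ['electric'] (min_width=8, slack=4)
Line 11: ['deep', 'cherry'] (min_width=11, slack=1)
Line 12: ['program', 'so'] (min_width=10, slack=2)
Line 13: ['forest'] (min_width=6, slack=6)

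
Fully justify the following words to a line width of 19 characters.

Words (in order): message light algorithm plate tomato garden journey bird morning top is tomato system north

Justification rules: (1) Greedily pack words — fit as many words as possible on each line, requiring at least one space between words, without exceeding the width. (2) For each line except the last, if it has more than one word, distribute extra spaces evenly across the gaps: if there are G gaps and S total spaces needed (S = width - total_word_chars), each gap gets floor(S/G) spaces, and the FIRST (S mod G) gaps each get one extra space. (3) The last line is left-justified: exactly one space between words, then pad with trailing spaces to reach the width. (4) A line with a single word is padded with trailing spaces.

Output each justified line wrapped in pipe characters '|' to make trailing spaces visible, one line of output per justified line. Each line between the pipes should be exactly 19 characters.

Answer: |message       light|
|algorithm     plate|
|tomato       garden|
|journey        bird|
|morning    top   is|
|tomato system north|

Derivation:
Line 1: ['message', 'light'] (min_width=13, slack=6)
Line 2: ['algorithm', 'plate'] (min_width=15, slack=4)
Line 3: ['tomato', 'garden'] (min_width=13, slack=6)
Line 4: ['journey', 'bird'] (min_width=12, slack=7)
Line 5: ['morning', 'top', 'is'] (min_width=14, slack=5)
Line 6: ['tomato', 'system', 'north'] (min_width=19, slack=0)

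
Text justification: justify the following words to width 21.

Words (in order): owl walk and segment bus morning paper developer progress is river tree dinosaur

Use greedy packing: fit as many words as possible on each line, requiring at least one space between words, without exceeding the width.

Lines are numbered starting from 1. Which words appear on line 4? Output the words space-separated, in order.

Line 1: ['owl', 'walk', 'and', 'segment'] (min_width=20, slack=1)
Line 2: ['bus', 'morning', 'paper'] (min_width=17, slack=4)
Line 3: ['developer', 'progress', 'is'] (min_width=21, slack=0)
Line 4: ['river', 'tree', 'dinosaur'] (min_width=19, slack=2)

Answer: river tree dinosaur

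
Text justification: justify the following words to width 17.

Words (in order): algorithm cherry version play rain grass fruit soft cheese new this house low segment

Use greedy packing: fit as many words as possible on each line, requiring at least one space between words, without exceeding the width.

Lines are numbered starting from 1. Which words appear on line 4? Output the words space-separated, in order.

Answer: cheese new this

Derivation:
Line 1: ['algorithm', 'cherry'] (min_width=16, slack=1)
Line 2: ['version', 'play', 'rain'] (min_width=17, slack=0)
Line 3: ['grass', 'fruit', 'soft'] (min_width=16, slack=1)
Line 4: ['cheese', 'new', 'this'] (min_width=15, slack=2)
Line 5: ['house', 'low', 'segment'] (min_width=17, slack=0)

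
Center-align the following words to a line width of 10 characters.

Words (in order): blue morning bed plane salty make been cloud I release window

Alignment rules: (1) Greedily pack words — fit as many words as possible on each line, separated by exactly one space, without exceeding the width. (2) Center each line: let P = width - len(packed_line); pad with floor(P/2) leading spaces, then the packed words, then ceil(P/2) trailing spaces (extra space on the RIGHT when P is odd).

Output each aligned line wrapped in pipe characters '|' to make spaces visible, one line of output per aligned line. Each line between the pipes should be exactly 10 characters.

Answer: |   blue   |
| morning  |
|bed plane |
|salty make|
|been cloud|
|I release |
|  window  |

Derivation:
Line 1: ['blue'] (min_width=4, slack=6)
Line 2: ['morning'] (min_width=7, slack=3)
Line 3: ['bed', 'plane'] (min_width=9, slack=1)
Line 4: ['salty', 'make'] (min_width=10, slack=0)
Line 5: ['been', 'cloud'] (min_width=10, slack=0)
Line 6: ['I', 'release'] (min_width=9, slack=1)
Line 7: ['window'] (min_width=6, slack=4)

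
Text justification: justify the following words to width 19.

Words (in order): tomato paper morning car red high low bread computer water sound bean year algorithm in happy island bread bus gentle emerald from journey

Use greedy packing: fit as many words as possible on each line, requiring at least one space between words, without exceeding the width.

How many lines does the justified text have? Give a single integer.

Answer: 9

Derivation:
Line 1: ['tomato', 'paper'] (min_width=12, slack=7)
Line 2: ['morning', 'car', 'red'] (min_width=15, slack=4)
Line 3: ['high', 'low', 'bread'] (min_width=14, slack=5)
Line 4: ['computer', 'water'] (min_width=14, slack=5)
Line 5: ['sound', 'bean', 'year'] (min_width=15, slack=4)
Line 6: ['algorithm', 'in', 'happy'] (min_width=18, slack=1)
Line 7: ['island', 'bread', 'bus'] (min_width=16, slack=3)
Line 8: ['gentle', 'emerald', 'from'] (min_width=19, slack=0)
Line 9: ['journey'] (min_width=7, slack=12)
Total lines: 9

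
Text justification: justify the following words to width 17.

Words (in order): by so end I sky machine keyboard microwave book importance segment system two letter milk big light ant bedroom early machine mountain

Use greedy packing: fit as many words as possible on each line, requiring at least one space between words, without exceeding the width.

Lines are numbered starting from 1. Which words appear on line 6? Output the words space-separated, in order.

Answer: two letter milk

Derivation:
Line 1: ['by', 'so', 'end', 'I', 'sky'] (min_width=15, slack=2)
Line 2: ['machine', 'keyboard'] (min_width=16, slack=1)
Line 3: ['microwave', 'book'] (min_width=14, slack=3)
Line 4: ['importance'] (min_width=10, slack=7)
Line 5: ['segment', 'system'] (min_width=14, slack=3)
Line 6: ['two', 'letter', 'milk'] (min_width=15, slack=2)
Line 7: ['big', 'light', 'ant'] (min_width=13, slack=4)
Line 8: ['bedroom', 'early'] (min_width=13, slack=4)
Line 9: ['machine', 'mountain'] (min_width=16, slack=1)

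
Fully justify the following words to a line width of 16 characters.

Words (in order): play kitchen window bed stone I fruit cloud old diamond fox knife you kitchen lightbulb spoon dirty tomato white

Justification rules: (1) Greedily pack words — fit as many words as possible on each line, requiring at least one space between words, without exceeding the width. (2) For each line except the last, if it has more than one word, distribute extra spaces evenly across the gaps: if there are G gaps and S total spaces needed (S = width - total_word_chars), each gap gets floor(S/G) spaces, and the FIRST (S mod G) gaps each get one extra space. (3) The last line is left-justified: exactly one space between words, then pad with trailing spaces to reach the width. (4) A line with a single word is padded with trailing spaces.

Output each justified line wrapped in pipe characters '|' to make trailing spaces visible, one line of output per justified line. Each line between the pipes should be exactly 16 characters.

Line 1: ['play', 'kitchen'] (min_width=12, slack=4)
Line 2: ['window', 'bed', 'stone'] (min_width=16, slack=0)
Line 3: ['I', 'fruit', 'cloud'] (min_width=13, slack=3)
Line 4: ['old', 'diamond', 'fox'] (min_width=15, slack=1)
Line 5: ['knife', 'you'] (min_width=9, slack=7)
Line 6: ['kitchen'] (min_width=7, slack=9)
Line 7: ['lightbulb', 'spoon'] (min_width=15, slack=1)
Line 8: ['dirty', 'tomato'] (min_width=12, slack=4)
Line 9: ['white'] (min_width=5, slack=11)

Answer: |play     kitchen|
|window bed stone|
|I   fruit  cloud|
|old  diamond fox|
|knife        you|
|kitchen         |
|lightbulb  spoon|
|dirty     tomato|
|white           |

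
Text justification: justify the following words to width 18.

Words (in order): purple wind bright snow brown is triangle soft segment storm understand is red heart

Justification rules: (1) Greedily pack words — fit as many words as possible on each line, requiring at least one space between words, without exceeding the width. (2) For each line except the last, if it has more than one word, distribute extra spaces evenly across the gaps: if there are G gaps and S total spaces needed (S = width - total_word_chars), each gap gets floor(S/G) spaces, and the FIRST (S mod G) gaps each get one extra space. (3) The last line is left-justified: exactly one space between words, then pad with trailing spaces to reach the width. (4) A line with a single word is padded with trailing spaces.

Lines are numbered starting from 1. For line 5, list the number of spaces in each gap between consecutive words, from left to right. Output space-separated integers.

Answer: 2 1

Derivation:
Line 1: ['purple', 'wind', 'bright'] (min_width=18, slack=0)
Line 2: ['snow', 'brown', 'is'] (min_width=13, slack=5)
Line 3: ['triangle', 'soft'] (min_width=13, slack=5)
Line 4: ['segment', 'storm'] (min_width=13, slack=5)
Line 5: ['understand', 'is', 'red'] (min_width=17, slack=1)
Line 6: ['heart'] (min_width=5, slack=13)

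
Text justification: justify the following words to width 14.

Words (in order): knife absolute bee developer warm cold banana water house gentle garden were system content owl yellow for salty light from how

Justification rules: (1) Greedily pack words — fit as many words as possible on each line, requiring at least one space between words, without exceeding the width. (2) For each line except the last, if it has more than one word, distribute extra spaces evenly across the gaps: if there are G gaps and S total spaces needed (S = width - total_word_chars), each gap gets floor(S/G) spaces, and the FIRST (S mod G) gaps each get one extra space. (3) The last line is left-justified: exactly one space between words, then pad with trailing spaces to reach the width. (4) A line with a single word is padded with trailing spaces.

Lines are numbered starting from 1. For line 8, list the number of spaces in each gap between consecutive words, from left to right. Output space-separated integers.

Line 1: ['knife', 'absolute'] (min_width=14, slack=0)
Line 2: ['bee', 'developer'] (min_width=13, slack=1)
Line 3: ['warm', 'cold'] (min_width=9, slack=5)
Line 4: ['banana', 'water'] (min_width=12, slack=2)
Line 5: ['house', 'gentle'] (min_width=12, slack=2)
Line 6: ['garden', 'were'] (min_width=11, slack=3)
Line 7: ['system', 'content'] (min_width=14, slack=0)
Line 8: ['owl', 'yellow', 'for'] (min_width=14, slack=0)
Line 9: ['salty', 'light'] (min_width=11, slack=3)
Line 10: ['from', 'how'] (min_width=8, slack=6)

Answer: 1 1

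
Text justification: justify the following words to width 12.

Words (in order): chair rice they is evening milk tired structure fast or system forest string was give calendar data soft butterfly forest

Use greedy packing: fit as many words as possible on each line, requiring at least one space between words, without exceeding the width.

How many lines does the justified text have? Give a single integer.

Line 1: ['chair', 'rice'] (min_width=10, slack=2)
Line 2: ['they', 'is'] (min_width=7, slack=5)
Line 3: ['evening', 'milk'] (min_width=12, slack=0)
Line 4: ['tired'] (min_width=5, slack=7)
Line 5: ['structure'] (min_width=9, slack=3)
Line 6: ['fast', 'or'] (min_width=7, slack=5)
Line 7: ['system'] (min_width=6, slack=6)
Line 8: ['forest'] (min_width=6, slack=6)
Line 9: ['string', 'was'] (min_width=10, slack=2)
Line 10: ['give'] (min_width=4, slack=8)
Line 11: ['calendar'] (min_width=8, slack=4)
Line 12: ['data', 'soft'] (min_width=9, slack=3)
Line 13: ['butterfly'] (min_width=9, slack=3)
Line 14: ['forest'] (min_width=6, slack=6)
Total lines: 14

Answer: 14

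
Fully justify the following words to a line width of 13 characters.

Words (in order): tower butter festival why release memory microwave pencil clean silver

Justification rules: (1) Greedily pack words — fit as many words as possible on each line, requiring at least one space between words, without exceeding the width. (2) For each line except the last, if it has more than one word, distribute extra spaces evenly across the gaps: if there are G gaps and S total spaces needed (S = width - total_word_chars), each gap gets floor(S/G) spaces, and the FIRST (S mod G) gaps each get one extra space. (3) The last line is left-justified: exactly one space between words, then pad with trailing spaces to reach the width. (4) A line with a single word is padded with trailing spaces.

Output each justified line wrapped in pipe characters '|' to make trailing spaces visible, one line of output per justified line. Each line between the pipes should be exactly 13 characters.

Answer: |tower  butter|
|festival  why|
|release      |
|memory       |
|microwave    |
|pencil  clean|
|silver       |

Derivation:
Line 1: ['tower', 'butter'] (min_width=12, slack=1)
Line 2: ['festival', 'why'] (min_width=12, slack=1)
Line 3: ['release'] (min_width=7, slack=6)
Line 4: ['memory'] (min_width=6, slack=7)
Line 5: ['microwave'] (min_width=9, slack=4)
Line 6: ['pencil', 'clean'] (min_width=12, slack=1)
Line 7: ['silver'] (min_width=6, slack=7)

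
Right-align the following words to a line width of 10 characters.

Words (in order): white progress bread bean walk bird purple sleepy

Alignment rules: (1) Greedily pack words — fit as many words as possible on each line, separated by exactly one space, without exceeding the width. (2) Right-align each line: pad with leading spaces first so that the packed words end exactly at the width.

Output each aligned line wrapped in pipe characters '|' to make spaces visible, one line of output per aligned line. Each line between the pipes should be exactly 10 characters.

Answer: |     white|
|  progress|
|bread bean|
| walk bird|
|    purple|
|    sleepy|

Derivation:
Line 1: ['white'] (min_width=5, slack=5)
Line 2: ['progress'] (min_width=8, slack=2)
Line 3: ['bread', 'bean'] (min_width=10, slack=0)
Line 4: ['walk', 'bird'] (min_width=9, slack=1)
Line 5: ['purple'] (min_width=6, slack=4)
Line 6: ['sleepy'] (min_width=6, slack=4)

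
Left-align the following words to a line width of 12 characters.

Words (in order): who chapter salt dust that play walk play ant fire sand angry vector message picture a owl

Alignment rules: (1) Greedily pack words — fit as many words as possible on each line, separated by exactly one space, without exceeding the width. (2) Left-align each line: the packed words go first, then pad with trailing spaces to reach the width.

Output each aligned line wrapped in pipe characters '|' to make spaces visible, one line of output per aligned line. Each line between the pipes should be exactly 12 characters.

Line 1: ['who', 'chapter'] (min_width=11, slack=1)
Line 2: ['salt', 'dust'] (min_width=9, slack=3)
Line 3: ['that', 'play'] (min_width=9, slack=3)
Line 4: ['walk', 'play'] (min_width=9, slack=3)
Line 5: ['ant', 'fire'] (min_width=8, slack=4)
Line 6: ['sand', 'angry'] (min_width=10, slack=2)
Line 7: ['vector'] (min_width=6, slack=6)
Line 8: ['message'] (min_width=7, slack=5)
Line 9: ['picture', 'a'] (min_width=9, slack=3)
Line 10: ['owl'] (min_width=3, slack=9)

Answer: |who chapter |
|salt dust   |
|that play   |
|walk play   |
|ant fire    |
|sand angry  |
|vector      |
|message     |
|picture a   |
|owl         |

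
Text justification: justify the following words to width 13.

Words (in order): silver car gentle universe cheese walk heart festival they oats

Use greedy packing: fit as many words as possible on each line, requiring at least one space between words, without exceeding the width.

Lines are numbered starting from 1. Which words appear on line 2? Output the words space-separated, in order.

Answer: gentle

Derivation:
Line 1: ['silver', 'car'] (min_width=10, slack=3)
Line 2: ['gentle'] (min_width=6, slack=7)
Line 3: ['universe'] (min_width=8, slack=5)
Line 4: ['cheese', 'walk'] (min_width=11, slack=2)
Line 5: ['heart'] (min_width=5, slack=8)
Line 6: ['festival', 'they'] (min_width=13, slack=0)
Line 7: ['oats'] (min_width=4, slack=9)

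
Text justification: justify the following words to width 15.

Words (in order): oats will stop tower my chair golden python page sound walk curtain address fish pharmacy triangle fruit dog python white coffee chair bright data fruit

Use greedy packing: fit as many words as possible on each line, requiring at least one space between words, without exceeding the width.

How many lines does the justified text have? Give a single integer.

Answer: 11

Derivation:
Line 1: ['oats', 'will', 'stop'] (min_width=14, slack=1)
Line 2: ['tower', 'my', 'chair'] (min_width=14, slack=1)
Line 3: ['golden', 'python'] (min_width=13, slack=2)
Line 4: ['page', 'sound', 'walk'] (min_width=15, slack=0)
Line 5: ['curtain', 'address'] (min_width=15, slack=0)
Line 6: ['fish', 'pharmacy'] (min_width=13, slack=2)
Line 7: ['triangle', 'fruit'] (min_width=14, slack=1)
Line 8: ['dog', 'python'] (min_width=10, slack=5)
Line 9: ['white', 'coffee'] (min_width=12, slack=3)
Line 10: ['chair', 'bright'] (min_width=12, slack=3)
Line 11: ['data', 'fruit'] (min_width=10, slack=5)
Total lines: 11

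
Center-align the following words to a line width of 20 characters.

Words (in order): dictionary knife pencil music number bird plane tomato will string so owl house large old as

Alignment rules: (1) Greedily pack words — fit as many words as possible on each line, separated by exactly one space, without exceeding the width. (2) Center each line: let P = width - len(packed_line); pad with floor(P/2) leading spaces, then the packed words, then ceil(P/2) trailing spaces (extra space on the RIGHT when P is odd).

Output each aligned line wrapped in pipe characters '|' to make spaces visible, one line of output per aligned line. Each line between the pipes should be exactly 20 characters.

Line 1: ['dictionary', 'knife'] (min_width=16, slack=4)
Line 2: ['pencil', 'music', 'number'] (min_width=19, slack=1)
Line 3: ['bird', 'plane', 'tomato'] (min_width=17, slack=3)
Line 4: ['will', 'string', 'so', 'owl'] (min_width=18, slack=2)
Line 5: ['house', 'large', 'old', 'as'] (min_width=18, slack=2)

Answer: |  dictionary knife  |
|pencil music number |
| bird plane tomato  |
| will string so owl |
| house large old as |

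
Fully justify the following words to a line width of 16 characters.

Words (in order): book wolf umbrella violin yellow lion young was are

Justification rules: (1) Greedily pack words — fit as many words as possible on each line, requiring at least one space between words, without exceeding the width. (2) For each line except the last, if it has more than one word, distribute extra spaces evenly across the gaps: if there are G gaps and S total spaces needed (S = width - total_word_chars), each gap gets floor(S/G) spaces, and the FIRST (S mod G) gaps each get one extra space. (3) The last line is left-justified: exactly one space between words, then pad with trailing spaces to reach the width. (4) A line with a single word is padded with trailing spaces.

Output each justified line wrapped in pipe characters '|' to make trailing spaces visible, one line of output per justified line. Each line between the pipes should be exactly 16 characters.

Answer: |book        wolf|
|umbrella  violin|
|yellow      lion|
|young was are   |

Derivation:
Line 1: ['book', 'wolf'] (min_width=9, slack=7)
Line 2: ['umbrella', 'violin'] (min_width=15, slack=1)
Line 3: ['yellow', 'lion'] (min_width=11, slack=5)
Line 4: ['young', 'was', 'are'] (min_width=13, slack=3)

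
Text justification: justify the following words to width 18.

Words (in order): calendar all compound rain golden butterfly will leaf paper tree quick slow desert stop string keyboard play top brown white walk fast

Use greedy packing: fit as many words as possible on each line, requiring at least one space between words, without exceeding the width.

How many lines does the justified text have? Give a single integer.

Line 1: ['calendar', 'all'] (min_width=12, slack=6)
Line 2: ['compound', 'rain'] (min_width=13, slack=5)
Line 3: ['golden', 'butterfly'] (min_width=16, slack=2)
Line 4: ['will', 'leaf', 'paper'] (min_width=15, slack=3)
Line 5: ['tree', 'quick', 'slow'] (min_width=15, slack=3)
Line 6: ['desert', 'stop', 'string'] (min_width=18, slack=0)
Line 7: ['keyboard', 'play', 'top'] (min_width=17, slack=1)
Line 8: ['brown', 'white', 'walk'] (min_width=16, slack=2)
Line 9: ['fast'] (min_width=4, slack=14)
Total lines: 9

Answer: 9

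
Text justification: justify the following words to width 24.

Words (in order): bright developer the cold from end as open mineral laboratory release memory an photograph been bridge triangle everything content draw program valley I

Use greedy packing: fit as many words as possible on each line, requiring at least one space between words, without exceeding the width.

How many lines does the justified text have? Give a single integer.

Line 1: ['bright', 'developer', 'the'] (min_width=20, slack=4)
Line 2: ['cold', 'from', 'end', 'as', 'open'] (min_width=21, slack=3)
Line 3: ['mineral', 'laboratory'] (min_width=18, slack=6)
Line 4: ['release', 'memory', 'an'] (min_width=17, slack=7)
Line 5: ['photograph', 'been', 'bridge'] (min_width=22, slack=2)
Line 6: ['triangle', 'everything'] (min_width=19, slack=5)
Line 7: ['content', 'draw', 'program'] (min_width=20, slack=4)
Line 8: ['valley', 'I'] (min_width=8, slack=16)
Total lines: 8

Answer: 8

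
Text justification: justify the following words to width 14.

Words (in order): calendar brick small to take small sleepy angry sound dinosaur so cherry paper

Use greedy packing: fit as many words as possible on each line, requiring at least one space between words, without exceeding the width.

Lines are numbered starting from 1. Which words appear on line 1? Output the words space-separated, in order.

Answer: calendar brick

Derivation:
Line 1: ['calendar', 'brick'] (min_width=14, slack=0)
Line 2: ['small', 'to', 'take'] (min_width=13, slack=1)
Line 3: ['small', 'sleepy'] (min_width=12, slack=2)
Line 4: ['angry', 'sound'] (min_width=11, slack=3)
Line 5: ['dinosaur', 'so'] (min_width=11, slack=3)
Line 6: ['cherry', 'paper'] (min_width=12, slack=2)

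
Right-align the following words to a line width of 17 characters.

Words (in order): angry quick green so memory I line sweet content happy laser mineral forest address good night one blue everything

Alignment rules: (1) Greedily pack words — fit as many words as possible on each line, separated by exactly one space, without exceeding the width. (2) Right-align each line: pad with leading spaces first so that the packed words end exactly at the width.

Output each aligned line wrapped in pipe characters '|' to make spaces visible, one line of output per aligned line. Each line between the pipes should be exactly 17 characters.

Answer: |angry quick green|
| so memory I line|
|    sweet content|
|      happy laser|
|   mineral forest|
|     address good|
|   night one blue|
|       everything|

Derivation:
Line 1: ['angry', 'quick', 'green'] (min_width=17, slack=0)
Line 2: ['so', 'memory', 'I', 'line'] (min_width=16, slack=1)
Line 3: ['sweet', 'content'] (min_width=13, slack=4)
Line 4: ['happy', 'laser'] (min_width=11, slack=6)
Line 5: ['mineral', 'forest'] (min_width=14, slack=3)
Line 6: ['address', 'good'] (min_width=12, slack=5)
Line 7: ['night', 'one', 'blue'] (min_width=14, slack=3)
Line 8: ['everything'] (min_width=10, slack=7)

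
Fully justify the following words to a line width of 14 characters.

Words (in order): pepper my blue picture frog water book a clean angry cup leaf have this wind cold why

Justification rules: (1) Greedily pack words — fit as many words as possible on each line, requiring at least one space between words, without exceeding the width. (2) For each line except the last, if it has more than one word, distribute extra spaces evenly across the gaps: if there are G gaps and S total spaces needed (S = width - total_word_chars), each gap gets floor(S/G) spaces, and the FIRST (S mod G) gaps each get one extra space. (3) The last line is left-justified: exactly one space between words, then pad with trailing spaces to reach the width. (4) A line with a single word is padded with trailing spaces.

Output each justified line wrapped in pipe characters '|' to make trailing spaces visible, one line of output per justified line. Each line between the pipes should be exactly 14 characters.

Answer: |pepper my blue|
|picture   frog|
|water  book  a|
|clean    angry|
|cup  leaf have|
|this wind cold|
|why           |

Derivation:
Line 1: ['pepper', 'my', 'blue'] (min_width=14, slack=0)
Line 2: ['picture', 'frog'] (min_width=12, slack=2)
Line 3: ['water', 'book', 'a'] (min_width=12, slack=2)
Line 4: ['clean', 'angry'] (min_width=11, slack=3)
Line 5: ['cup', 'leaf', 'have'] (min_width=13, slack=1)
Line 6: ['this', 'wind', 'cold'] (min_width=14, slack=0)
Line 7: ['why'] (min_width=3, slack=11)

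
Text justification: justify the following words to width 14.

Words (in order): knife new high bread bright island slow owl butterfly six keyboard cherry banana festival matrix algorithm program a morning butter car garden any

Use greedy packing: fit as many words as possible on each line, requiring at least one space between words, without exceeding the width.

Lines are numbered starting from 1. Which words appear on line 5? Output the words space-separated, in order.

Answer: six keyboard

Derivation:
Line 1: ['knife', 'new', 'high'] (min_width=14, slack=0)
Line 2: ['bread', 'bright'] (min_width=12, slack=2)
Line 3: ['island', 'slow'] (min_width=11, slack=3)
Line 4: ['owl', 'butterfly'] (min_width=13, slack=1)
Line 5: ['six', 'keyboard'] (min_width=12, slack=2)
Line 6: ['cherry', 'banana'] (min_width=13, slack=1)
Line 7: ['festival'] (min_width=8, slack=6)
Line 8: ['matrix'] (min_width=6, slack=8)
Line 9: ['algorithm'] (min_width=9, slack=5)
Line 10: ['program', 'a'] (min_width=9, slack=5)
Line 11: ['morning', 'butter'] (min_width=14, slack=0)
Line 12: ['car', 'garden', 'any'] (min_width=14, slack=0)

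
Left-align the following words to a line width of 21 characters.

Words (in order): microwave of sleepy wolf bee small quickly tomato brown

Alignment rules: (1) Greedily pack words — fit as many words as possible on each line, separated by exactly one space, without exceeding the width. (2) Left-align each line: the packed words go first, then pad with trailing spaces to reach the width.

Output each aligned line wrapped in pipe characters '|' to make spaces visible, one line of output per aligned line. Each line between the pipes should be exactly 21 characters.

Line 1: ['microwave', 'of', 'sleepy'] (min_width=19, slack=2)
Line 2: ['wolf', 'bee', 'small'] (min_width=14, slack=7)
Line 3: ['quickly', 'tomato', 'brown'] (min_width=20, slack=1)

Answer: |microwave of sleepy  |
|wolf bee small       |
|quickly tomato brown |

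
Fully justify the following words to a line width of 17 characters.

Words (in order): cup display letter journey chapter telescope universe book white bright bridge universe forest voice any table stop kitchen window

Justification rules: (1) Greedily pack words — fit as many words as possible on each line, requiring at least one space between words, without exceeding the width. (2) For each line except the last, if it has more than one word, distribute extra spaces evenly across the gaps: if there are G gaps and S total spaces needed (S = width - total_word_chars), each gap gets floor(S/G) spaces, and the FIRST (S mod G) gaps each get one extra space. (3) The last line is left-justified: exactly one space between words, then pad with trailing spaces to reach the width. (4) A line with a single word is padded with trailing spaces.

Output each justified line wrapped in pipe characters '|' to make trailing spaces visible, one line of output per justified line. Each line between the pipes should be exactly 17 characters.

Line 1: ['cup', 'display'] (min_width=11, slack=6)
Line 2: ['letter', 'journey'] (min_width=14, slack=3)
Line 3: ['chapter', 'telescope'] (min_width=17, slack=0)
Line 4: ['universe', 'book'] (min_width=13, slack=4)
Line 5: ['white', 'bright'] (min_width=12, slack=5)
Line 6: ['bridge', 'universe'] (min_width=15, slack=2)
Line 7: ['forest', 'voice', 'any'] (min_width=16, slack=1)
Line 8: ['table', 'stop'] (min_width=10, slack=7)
Line 9: ['kitchen', 'window'] (min_width=14, slack=3)

Answer: |cup       display|
|letter    journey|
|chapter telescope|
|universe     book|
|white      bright|
|bridge   universe|
|forest  voice any|
|table        stop|
|kitchen window   |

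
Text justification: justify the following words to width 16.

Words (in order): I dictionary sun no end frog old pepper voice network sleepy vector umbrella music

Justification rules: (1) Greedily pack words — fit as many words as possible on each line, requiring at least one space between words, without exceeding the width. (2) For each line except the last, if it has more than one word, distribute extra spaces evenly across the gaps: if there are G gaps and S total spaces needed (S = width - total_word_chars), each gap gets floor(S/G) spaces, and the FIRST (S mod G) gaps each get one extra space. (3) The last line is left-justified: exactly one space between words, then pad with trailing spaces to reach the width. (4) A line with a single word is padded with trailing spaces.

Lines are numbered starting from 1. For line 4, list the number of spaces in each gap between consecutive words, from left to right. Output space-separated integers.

Line 1: ['I', 'dictionary', 'sun'] (min_width=16, slack=0)
Line 2: ['no', 'end', 'frog', 'old'] (min_width=15, slack=1)
Line 3: ['pepper', 'voice'] (min_width=12, slack=4)
Line 4: ['network', 'sleepy'] (min_width=14, slack=2)
Line 5: ['vector', 'umbrella'] (min_width=15, slack=1)
Line 6: ['music'] (min_width=5, slack=11)

Answer: 3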